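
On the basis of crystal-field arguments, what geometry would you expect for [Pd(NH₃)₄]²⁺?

square planar

Ammonia is neutral; balancing the +2 overall charge requires Pd(II).
Palladium is a group-10 element; Pd(II) is therefore d⁸.
Coordination number: 4.
A 4d d⁸ ion has a large crystal-field splitting; square planar leaves the high-energy d_{x²−y²} orbital empty and maximises CFSE.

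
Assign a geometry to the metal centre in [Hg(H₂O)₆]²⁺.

octahedral

Summing ligand charges against the +2 overall charge gives an oxidation state of +2 for mercury.
Mercury is a group-12 element; Hg(II) is therefore d¹⁰.
With 6 monodentate ligands the coordination number is 6.
Six donors around a single metal centre give an octahedral coordination sphere.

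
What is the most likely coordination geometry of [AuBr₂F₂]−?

Each bromide is −1; each fluoride is −1; balancing the −1 overall charge requires Au(III).
Group 11 minus oxidation state 3 gives a d⁸ configuration.
Coordination number: 4.
A 5d d⁸ ion has a large crystal-field splitting; square planar leaves the high-energy d_{x²−y²} orbital empty and maximises CFSE.

square planar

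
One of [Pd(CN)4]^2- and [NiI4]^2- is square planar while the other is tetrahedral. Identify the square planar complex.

[Pd(CN)4]^2-

For [Pd(CN)4]^2-: Ligand charges: each cyanide is −1. With an overall charge of −2 the palladium centre must be in the +2 oxidation state. Group 10 minus oxidation state 2 gives a d⁸ configuration. A 4d d⁸ ion has a large crystal-field splitting; square planar leaves the high-energy d_{x²−y²} orbital empty and maximises CFSE. → square planar.
For [NiI4]^2-: Summing ligand charges against the −2 overall charge gives an oxidation state of +2 for nickel. Nickel is a group-10 element; Ni(II) is therefore d⁸. Iodide is a weak-field ligand. With weak-field ligands the CFSE gain from square planar is small, so a 3d d⁸ ion takes the sterically preferred tetrahedral geometry. → tetrahedral.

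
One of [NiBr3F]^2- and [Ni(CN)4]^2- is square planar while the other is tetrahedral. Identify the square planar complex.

[Ni(CN)4]^2-

For [NiBr3F]^2-: Ligand charges: each bromide is −1; each fluoride is −1. With an overall charge of −2 the nickel centre must be in the +2 oxidation state. Group 10 minus oxidation state 2 gives a d⁸ configuration. Bromide and fluoride are weak-field ligands. With weak-field ligands the CFSE gain from square planar is small, so a 3d d⁸ ion takes the sterically preferred tetrahedral geometry. → tetrahedral.
For [Ni(CN)4]^2-: Summing ligand charges against the −2 overall charge gives an oxidation state of +2 for nickel. Ni sits in group 10, so the d-electron count is 10 − 2 = 8. Cyanide is a strong-field ligand (high in the spectrochemical series). A 3d d⁸ ion with strong-field ligands gains enough CFSE to favour square planar over tetrahedral. → square planar.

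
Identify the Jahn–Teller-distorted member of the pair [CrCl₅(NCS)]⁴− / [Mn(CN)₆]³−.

[CrCl₅(NCS)]⁴−: Each chloride is −1; each isothiocyanate is −1; balancing the −4 overall charge requires Cr(II). Chromium is a group-6 element; Cr(II) is therefore d⁴. Chloride and isothiocyanate are weak-field ligands for a first-row metal, so the complex is high-spin. The t₂g³e_g¹ (high-spin) configuration has an unevenly filled e_g set; the Jahn–Teller theorem predicts a tetragonal distortion (typically axial elongation) to lift the degeneracy.
[Mn(CN)₆]³−: Ligand charges: each cyanide is −1. With an overall charge of −3 the manganese centre must be in the +3 oxidation state. Group 7 minus oxidation state 3 gives a d⁴ configuration. Cyanide is a strong-field ligand (high in the spectrochemical series) for a first-row metal, so the complex is low-spin. The d⁴ configuration leaves the e_g set evenly filled (or empty) — no strong Jahn–Teller driving force.

[CrCl₅(NCS)]⁴−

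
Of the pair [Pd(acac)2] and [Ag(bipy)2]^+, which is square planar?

[Pd(acac)2]

For [Pd(acac)2]: Ligand charges: each acetylacetonate is −1. With an overall charge of 0 the palladium centre must be in the +2 oxidation state. Pd sits in group 10, so the d-electron count is 10 − 2 = 8. A 4d d⁸ ion has a large crystal-field splitting; square planar leaves the high-energy d_{x²−y²} orbital empty and maximises CFSE. → square planar.
For [Ag(bipy)2]^+: 2,2′-bipyridine is neutral; balancing the +1 overall charge requires Ag(I). Silver is a group-11 element; Ag(I) is therefore d¹⁰. A d¹⁰ ion has no crystal-field stabilisation preference between square planar and tetrahedral, so four ligands adopt the sterically favoured tetrahedral geometry. → tetrahedral.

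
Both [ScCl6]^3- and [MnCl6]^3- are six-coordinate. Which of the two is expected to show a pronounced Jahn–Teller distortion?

[MnCl6]^3-

[ScCl6]^3-: Ligand charges: each chloride is −1. With an overall charge of −3 the scandium centre must be in the +3 oxidation state. Group 3 minus oxidation state 3 gives a d⁰ configuration. The d⁰ configuration leaves the e_g set evenly filled (or empty) — no strong Jahn–Teller driving force.
[MnCl6]^3-: Each chloride is −1; balancing the −3 overall charge requires Mn(III). Manganese is a group-7 element; Mn(III) is therefore d⁴. Chloride is a weak-field ligand for a first-row metal, so the complex is high-spin. The t₂g³e_g¹ (high-spin) configuration has an unevenly filled e_g set; the Jahn–Teller theorem predicts a tetragonal distortion (typically axial elongation) to lift the degeneracy.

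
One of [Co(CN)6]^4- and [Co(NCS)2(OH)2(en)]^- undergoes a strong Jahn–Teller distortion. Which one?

[Co(CN)6]^4-

[Co(CN)6]^4-: Each cyanide is −1; balancing the −4 overall charge requires Co(II). Group 9 minus oxidation state 2 gives a d⁷ configuration. Cyanide is a strong-field ligand (high in the spectrochemical series) for a first-row metal, so the complex is low-spin. The t₂g⁶e_g¹ (low-spin) configuration has an unevenly filled e_g set; the Jahn–Teller theorem predicts a tetragonal distortion (typically axial elongation) to lift the degeneracy.
[Co(NCS)2(OH)2(en)]^-: Summing ligand charges against the −1 overall charge gives an oxidation state of +3 for cobalt. Co sits in group 9, so the d-electron count is 9 − 3 = 6. Co(III) has an exceptionally large octahedral splitting and is low-spin with essentially every ligand except fluoride. The d⁶ configuration leaves the e_g set evenly filled (or empty) — no strong Jahn–Teller driving force.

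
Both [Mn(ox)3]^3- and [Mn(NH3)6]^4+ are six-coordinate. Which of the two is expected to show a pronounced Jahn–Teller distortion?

[Mn(ox)3]^3-

[Mn(ox)3]^3-: Summing ligand charges against the −3 overall charge gives an oxidation state of +3 for manganese. Mn sits in group 7, so the d-electron count is 7 − 3 = 4. Oxalate is a weak-field ligand for a first-row metal, so the complex is high-spin. The t₂g³e_g¹ (high-spin) configuration has an unevenly filled e_g set; the Jahn–Teller theorem predicts a tetragonal distortion (typically axial elongation) to lift the degeneracy.
[Mn(NH3)6]^4+: Summing ligand charges against the +4 overall charge gives an oxidation state of +4 for manganese. Mn sits in group 7, so the d-electron count is 7 − 4 = 3. The d³ configuration leaves the e_g set evenly filled (or empty) — no strong Jahn–Teller driving force.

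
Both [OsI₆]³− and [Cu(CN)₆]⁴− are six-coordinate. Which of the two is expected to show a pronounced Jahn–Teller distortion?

[Cu(CN)₆]⁴−

[OsI₆]³−: Each iodide is −1; balancing the −3 overall charge requires Os(III). Group 8 minus oxidation state 3 gives a d⁵ configuration. A 5d ion has a large Δₒ and is invariably low-spin. The d⁵ configuration leaves the e_g set evenly filled (or empty) — no strong Jahn–Teller driving force.
[Cu(CN)₆]⁴−: Each cyanide is −1; balancing the −4 overall charge requires Cu(II). Copper is a group-11 element; Cu(II) is therefore d⁹. The t₂g⁶e_g³ configuration has an unevenly filled e_g set; the Jahn–Teller theorem predicts a tetragonal distortion (typically axial elongation) to lift the degeneracy.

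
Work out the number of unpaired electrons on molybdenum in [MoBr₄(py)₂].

Summing ligand charges against the 0 overall charge gives an oxidation state of +4 for molybdenum.
Molybdenum is a group-6 element; Mo(IV) is therefore d².
In an octahedral field the d² configuration is t₂g²e_g⁰ (only one arrangement possible), giving 2 unpaired electrons.

2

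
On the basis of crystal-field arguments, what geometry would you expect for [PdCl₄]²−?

Summing ligand charges against the −2 overall charge gives an oxidation state of +2 for palladium.
Group 10 minus oxidation state 2 gives a d⁸ configuration.
With 4 monodentate ligands the coordination number is 4.
A 4d d⁸ ion has a large crystal-field splitting; square planar leaves the high-energy d_{x²−y²} orbital empty and maximises CFSE.

square planar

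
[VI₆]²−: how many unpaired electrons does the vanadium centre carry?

Summing ligand charges against the −2 overall charge gives an oxidation state of +4 for vanadium.
Group 5 minus oxidation state 4 gives a d¹ configuration.
In an octahedral field the d¹ configuration is t₂g¹e_g⁰ (only one arrangement possible), giving 1 unpaired electron.

1 unpaired electron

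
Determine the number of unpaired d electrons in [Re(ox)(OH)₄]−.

Summing ligand charges against the −1 overall charge gives an oxidation state of +5 for rhenium.
Rhenium is a group-7 element; Re(V) is therefore d².
Counting donor atoms: 1×oxalate (bidentate) → 2 donors; 4×hydroxide (monodentate) → 4 donors. Coordination number = 6.
In an octahedral field the d² configuration is t₂g²e_g⁰ (only one arrangement possible), giving 2 unpaired electrons.

2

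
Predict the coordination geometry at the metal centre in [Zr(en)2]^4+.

Ethylenediamine is neutral; balancing the +4 overall charge requires Zr(IV).
Group 4 minus oxidation state 4 gives a d⁰ configuration.
Counting donor atoms: 2×ethylenediamine (bidentate) → 4 donors. Coordination number = 4.
A d⁰ ion has no crystal-field stabilisation preference between square planar and tetrahedral, so four ligands adopt the sterically favoured tetrahedral geometry.

tetrahedral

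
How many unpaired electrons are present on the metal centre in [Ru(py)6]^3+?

1 unpaired electron

Summing ligand charges against the +3 overall charge gives an oxidation state of +3 for ruthenium.
Ru sits in group 8, so the d-electron count is 8 − 3 = 5.
The spin state decides the count: a 4d ion has a large Δₒ and is invariably low-spin.
An octahedral low-spin d⁵ ion is t₂g⁵e_g⁰, giving 1 unpaired electron.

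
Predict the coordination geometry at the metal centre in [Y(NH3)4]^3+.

tetrahedral

Ligand charges: ammonia is neutral. With an overall charge of +3 the yttrium centre must be in the +3 oxidation state.
Y sits in group 3, so the d-electron count is 3 − 3 = 0.
Coordination number: 4.
A d⁰ ion has no crystal-field stabilisation preference between square planar and tetrahedral, so four ligands adopt the sterically favoured tetrahedral geometry.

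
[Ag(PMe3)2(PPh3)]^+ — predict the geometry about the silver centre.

Summing ligand charges against the +1 overall charge gives an oxidation state of +1 for silver.
Group 11 minus oxidation state 1 gives a d¹⁰ configuration.
With 3 monodentate ligands the coordination number is 3.
Three ligands around a d¹⁰ centre minimise repulsion in a trigonal-planar arrangement.

trigonal planar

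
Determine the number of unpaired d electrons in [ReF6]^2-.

3

Ligand charges: each fluoride is −1. With an overall charge of −2 the rhenium centre must be in the +4 oxidation state.
Re sits in group 7, so the d-electron count is 7 − 4 = 3.
In an octahedral field the d³ configuration is t₂g³e_g⁰ (only one arrangement possible), giving 3 unpaired electrons.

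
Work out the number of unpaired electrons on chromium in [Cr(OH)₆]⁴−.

Each hydroxide is −1; balancing the −4 overall charge requires Cr(II).
Group 6 minus oxidation state 2 gives a d⁴ configuration.
The spin state decides the count: Hydroxide is a weak-field ligand for a first-row metal, so the complex is high-spin.
An octahedral high-spin d⁴ ion is t₂g³e_g¹, giving 4 unpaired electrons.

4 unpaired electrons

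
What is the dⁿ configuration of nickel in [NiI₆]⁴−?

Each iodide is −1; balancing the −4 overall charge requires Ni(II).
Nickel is a group-10 element; Ni(II) is therefore d⁸.

d8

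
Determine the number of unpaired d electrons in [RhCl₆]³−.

0

Summing ligand charges against the −3 overall charge gives an oxidation state of +3 for rhodium.
Rhodium is a group-9 element; Rh(III) is therefore d⁶.
The spin state decides the count: a 4d ion has a large Δₒ and is invariably low-spin.
An octahedral low-spin d⁶ ion is t₂g⁶e_g⁰, giving 0 unpaired electrons.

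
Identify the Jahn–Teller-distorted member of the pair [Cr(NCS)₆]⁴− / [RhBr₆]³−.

[Cr(NCS)₆]⁴−: Each isothiocyanate is −1; balancing the −4 overall charge requires Cr(II). Chromium is a group-6 element; Cr(II) is therefore d⁴. Isothiocyanate is a weak-field ligand for a first-row metal, so the complex is high-spin. The t₂g³e_g¹ (high-spin) configuration has an unevenly filled e_g set; the Jahn–Teller theorem predicts a tetragonal distortion (typically axial elongation) to lift the degeneracy.
[RhBr₆]³−: Each bromide is −1; balancing the −3 overall charge requires Rh(III). Rhodium is a group-9 element; Rh(III) is therefore d⁶. A 4d ion has a large Δₒ and is invariably low-spin. The d⁶ configuration leaves the e_g set evenly filled (or empty) — no strong Jahn–Teller driving force.

[Cr(NCS)₆]⁴−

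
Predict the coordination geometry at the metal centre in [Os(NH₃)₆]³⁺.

Summing ligand charges against the +3 overall charge gives an oxidation state of +3 for osmium.
Group 8 minus oxidation state 3 gives a d⁵ configuration.
Coordination number: 6.
Six donors around a single metal centre give an octahedral coordination sphere.

octahedral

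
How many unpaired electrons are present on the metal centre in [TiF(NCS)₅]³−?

Each fluoride is −1; each isothiocyanate is −1; balancing the −3 overall charge requires Ti(III).
Titanium is a group-4 element; Ti(III) is therefore d¹.
In an octahedral field the d¹ configuration is t₂g¹e_g⁰ (only one arrangement possible), giving 1 unpaired electron.

1 unpaired electron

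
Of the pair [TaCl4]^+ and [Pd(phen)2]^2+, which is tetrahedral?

For [TaCl4]^+: Each chloride is −1; balancing the +1 overall charge requires Ta(V). Group 5 minus oxidation state 5 gives a d⁰ configuration. A d⁰ ion has no crystal-field stabilisation preference between square planar and tetrahedral, so four ligands adopt the sterically favoured tetrahedral geometry. → tetrahedral.
For [Pd(phen)2]^2+: 1,10-phenanthroline is neutral; balancing the +2 overall charge requires Pd(II). Palladium is a group-10 element; Pd(II) is therefore d⁸. A 4d d⁸ ion has a large crystal-field splitting; square planar leaves the high-energy d_{x²−y²} orbital empty and maximises CFSE. → square planar.

[TaCl4]^+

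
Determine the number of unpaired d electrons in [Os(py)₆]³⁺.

Pyridine is neutral; balancing the +3 overall charge requires Os(III).
Os sits in group 8, so the d-electron count is 8 − 3 = 5.
The spin state decides the count: a 5d ion has a large Δₒ and is invariably low-spin.
An octahedral low-spin d⁵ ion is t₂g⁵e_g⁰, giving 1 unpaired electron.

1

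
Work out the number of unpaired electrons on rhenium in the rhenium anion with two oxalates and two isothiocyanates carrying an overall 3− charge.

Summing ligand charges against the −3 overall charge gives an oxidation state of +3 for rhenium.
Re sits in group 7, so the d-electron count is 7 − 3 = 4.
Counting donor atoms: 2×oxalate (bidentate) → 4 donors; 2×isothiocyanate (monodentate) → 2 donors. Coordination number = 6.
The spin state decides the count: a 5d ion has a large Δₒ and is invariably low-spin.
An octahedral low-spin d⁴ ion is t₂g⁴e_g⁰, giving 2 unpaired electrons.

2 unpaired electrons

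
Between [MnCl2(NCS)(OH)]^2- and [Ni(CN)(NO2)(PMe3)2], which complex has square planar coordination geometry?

For [MnCl2(NCS)(OH)]^2-: Summing ligand charges against the −2 overall charge gives an oxidation state of +2 for manganese. Manganese is a group-7 element; Mn(II) is therefore d⁵. A high-spin d⁵ ion has zero CFSE in either geometry, so four ligands adopt the sterically favoured tetrahedral geometry. → tetrahedral.
For [Ni(CN)(NO2)(PMe3)2]: Summing ligand charges against the 0 overall charge gives an oxidation state of +2 for nickel. Ni sits in group 10, so the d-electron count is 10 − 2 = 8. Cyanide, nitro (N-bound nitrite), and trimethylphosphine are strong-field ligands (high in the spectrochemical series). A 3d d⁸ ion with strong-field ligands gains enough CFSE to favour square planar over tetrahedral. → square planar.

[Ni(CN)(NO2)(PMe3)2]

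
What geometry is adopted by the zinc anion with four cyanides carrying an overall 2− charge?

Ligand charges: each cyanide is −1. With an overall charge of −2 the zinc centre must be in the +2 oxidation state.
Zn sits in group 12, so the d-electron count is 12 − 2 = 10.
Coordination number: 4.
A d¹⁰ ion has no crystal-field stabilisation preference between square planar and tetrahedral, so four ligands adopt the sterically favoured tetrahedral geometry.

tetrahedral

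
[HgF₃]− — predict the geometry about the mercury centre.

trigonal planar

Ligand charges: each fluoride is −1. With an overall charge of −1 the mercury centre must be in the +2 oxidation state.
Group 12 minus oxidation state 2 gives a d¹⁰ configuration.
Coordination number: 3.
Three ligands around a d¹⁰ centre minimise repulsion in a trigonal-planar arrangement.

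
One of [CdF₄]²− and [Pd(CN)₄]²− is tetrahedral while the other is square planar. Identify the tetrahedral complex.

[CdF₄]²−

For [CdF₄]²−: Summing ligand charges against the −2 overall charge gives an oxidation state of +2 for cadmium. Group 12 minus oxidation state 2 gives a d¹⁰ configuration. A d¹⁰ ion has no crystal-field stabilisation preference between square planar and tetrahedral, so four ligands adopt the sterically favoured tetrahedral geometry. → tetrahedral.
For [Pd(CN)₄]²−: Each cyanide is −1; balancing the −2 overall charge requires Pd(II). Group 10 minus oxidation state 2 gives a d⁸ configuration. A 4d d⁸ ion has a large crystal-field splitting; square planar leaves the high-energy d_{x²−y²} orbital empty and maximises CFSE. → square planar.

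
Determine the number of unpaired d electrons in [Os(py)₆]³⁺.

Pyridine is neutral; balancing the +3 overall charge requires Os(III).
Group 8 minus oxidation state 3 gives a d⁵ configuration.
The spin state decides the count: a 5d ion has a large Δₒ and is invariably low-spin.
An octahedral low-spin d⁵ ion is t₂g⁵e_g⁰, giving 1 unpaired electron.

1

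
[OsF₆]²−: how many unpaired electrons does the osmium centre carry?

2 unpaired electrons

Each fluoride is −1; balancing the −2 overall charge requires Os(IV).
Group 8 minus oxidation state 4 gives a d⁴ configuration.
The spin state decides the count: a 5d ion has a large Δₒ and is invariably low-spin.
An octahedral low-spin d⁴ ion is t₂g⁴e_g⁰, giving 2 unpaired electrons.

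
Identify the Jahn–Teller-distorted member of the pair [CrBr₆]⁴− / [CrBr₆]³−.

[CrBr₆]⁴−: Ligand charges: each bromide is −1. With an overall charge of −4 the chromium centre must be in the +2 oxidation state. Group 6 minus oxidation state 2 gives a d⁴ configuration. Bromide is a weak-field ligand for a first-row metal, so the complex is high-spin. The t₂g³e_g¹ (high-spin) configuration has an unevenly filled e_g set; the Jahn–Teller theorem predicts a tetragonal distortion (typically axial elongation) to lift the degeneracy.
[CrBr₆]³−: Summing ligand charges against the −3 overall charge gives an oxidation state of +3 for chromium. Chromium is a group-6 element; Cr(III) is therefore d³. The d³ configuration leaves the e_g set evenly filled (or empty) — no strong Jahn–Teller driving force.

[CrBr₆]⁴−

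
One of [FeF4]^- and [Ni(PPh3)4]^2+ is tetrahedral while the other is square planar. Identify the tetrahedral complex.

[FeF4]^-

For [FeF4]^-: Ligand charges: each fluoride is −1. With an overall charge of −1 the iron centre must be in the +3 oxidation state. Group 8 minus oxidation state 3 gives a d⁵ configuration. A high-spin d⁵ ion has zero CFSE in either geometry, so four ligands adopt the sterically favoured tetrahedral geometry. → tetrahedral.
For [Ni(PPh3)4]^2+: Summing ligand charges against the +2 overall charge gives an oxidation state of +2 for nickel. Group 10 minus oxidation state 2 gives a d⁸ configuration. Triphenylphosphine is a strong-field ligand (high in the spectrochemical series). A 3d d⁸ ion with strong-field ligands gains enough CFSE to favour square planar over tetrahedral. → square planar.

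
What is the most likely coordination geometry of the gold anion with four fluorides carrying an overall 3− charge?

Ligand charges: each fluoride is −1. With an overall charge of −3 the gold centre must be in the +1 oxidation state.
Group 11 minus oxidation state 1 gives a d¹⁰ configuration.
With 4 monodentate ligands the coordination number is 4.
A d¹⁰ ion has no crystal-field stabilisation preference between square planar and tetrahedral, so four ligands adopt the sterically favoured tetrahedral geometry.

tetrahedral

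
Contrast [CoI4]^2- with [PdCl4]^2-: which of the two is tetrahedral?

For [CoI4]^2-: Summing ligand charges against the −2 overall charge gives an oxidation state of +2 for cobalt. Cobalt is a group-9 element; Co(II) is therefore d⁷. For a high-spin 3d d⁷ ion with weak-field ligands the small Δₜ gives little square-planar CFSE advantage, so four ligands adopt the sterically favoured tetrahedral geometry. → tetrahedral.
For [PdCl4]^2-: Each chloride is −1; balancing the −2 overall charge requires Pd(II). Group 10 minus oxidation state 2 gives a d⁸ configuration. A 4d d⁸ ion has a large crystal-field splitting; square planar leaves the high-energy d_{x²−y²} orbital empty and maximises CFSE. → square planar.

[CoI4]^2-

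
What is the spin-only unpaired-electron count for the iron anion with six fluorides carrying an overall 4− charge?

4 unpaired electrons

Each fluoride is −1; balancing the −4 overall charge requires Fe(II).
Fe sits in group 8, so the d-electron count is 8 − 2 = 6.
The spin state decides the count: Fluoride is a weak-field ligand for a first-row metal, so the complex is high-spin.
An octahedral high-spin d⁶ ion is t₂g⁴e_g², giving 4 unpaired electrons.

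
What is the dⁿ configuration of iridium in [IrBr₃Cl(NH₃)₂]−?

d6

Each bromide is −1; each chloride is −1; ammonia is neutral; balancing the −1 overall charge requires Ir(III).
Iridium is a group-9 element; Ir(III) is therefore d⁶.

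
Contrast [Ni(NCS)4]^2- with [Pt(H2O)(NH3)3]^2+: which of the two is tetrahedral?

For [Ni(NCS)4]^2-: Ligand charges: each isothiocyanate is −1. With an overall charge of −2 the nickel centre must be in the +2 oxidation state. Group 10 minus oxidation state 2 gives a d⁸ configuration. Isothiocyanate is a weak-field ligand. With weak-field ligands the CFSE gain from square planar is small, so a 3d d⁸ ion takes the sterically preferred tetrahedral geometry. → tetrahedral.
For [Pt(H2O)(NH3)3]^2+: Ligand charges: water is neutral; ammonia is neutral. With an overall charge of +2 the platinum centre must be in the +2 oxidation state. Pt sits in group 10, so the d-electron count is 10 − 2 = 8. A 5d d⁸ ion has a large crystal-field splitting; square planar leaves the high-energy d_{x²−y²} orbital empty and maximises CFSE. → square planar.

[Ni(NCS)4]^2-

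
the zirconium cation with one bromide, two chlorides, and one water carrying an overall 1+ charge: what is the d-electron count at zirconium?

Ligand charges: each bromide is −1; each chloride is −1; water is neutral. With an overall charge of +1 the zirconium centre must be in the +4 oxidation state.
Zirconium is a group-4 element; Zr(IV) is therefore d⁰.

d⁰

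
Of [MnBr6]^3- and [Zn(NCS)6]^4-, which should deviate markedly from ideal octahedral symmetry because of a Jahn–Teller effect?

[MnBr6]^3-

[MnBr6]^3-: Each bromide is −1; balancing the −3 overall charge requires Mn(III). Group 7 minus oxidation state 3 gives a d⁴ configuration. Bromide is a weak-field ligand for a first-row metal, so the complex is high-spin. The t₂g³e_g¹ (high-spin) configuration has an unevenly filled e_g set; the Jahn–Teller theorem predicts a tetragonal distortion (typically axial elongation) to lift the degeneracy.
[Zn(NCS)6]^4-: Summing ligand charges against the −4 overall charge gives an oxidation state of +2 for zinc. Zinc is a group-12 element; Zn(II) is therefore d¹⁰. The d¹⁰ configuration leaves the e_g set evenly filled (or empty) — no strong Jahn–Teller driving force.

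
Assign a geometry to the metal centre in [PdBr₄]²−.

square planar

Ligand charges: each bromide is −1. With an overall charge of −2 the palladium centre must be in the +2 oxidation state.
Pd sits in group 10, so the d-electron count is 10 − 2 = 8.
Coordination number: 4.
A 4d d⁸ ion has a large crystal-field splitting; square planar leaves the high-energy d_{x²−y²} orbital empty and maximises CFSE.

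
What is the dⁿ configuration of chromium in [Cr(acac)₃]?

Each acetylacetonate is −1; balancing the 0 overall charge requires Cr(III).
Chromium is a group-6 element; Cr(III) is therefore d³.

d3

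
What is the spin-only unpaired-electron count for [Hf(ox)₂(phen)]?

0 unpaired electrons

Ligand charges: each oxalate is −2; 1,10-phenanthroline is neutral. With an overall charge of 0 the hafnium centre must be in the +4 oxidation state.
Hf sits in group 4, so the d-electron count is 4 − 4 = 0.
Counting donor atoms: 2×oxalate (bidentate) → 4 donors; 1×1,10-phenanthroline (bidentate) → 2 donors. Coordination number = 6.
In an octahedral field the d⁰ configuration is t₂g⁰e_g⁰, giving 0 unpaired electrons.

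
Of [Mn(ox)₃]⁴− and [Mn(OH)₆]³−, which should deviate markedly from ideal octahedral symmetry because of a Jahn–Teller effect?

[Mn(OH)₆]³−

[Mn(ox)₃]⁴−: Each oxalate is −2; balancing the −4 overall charge requires Mn(II). Group 7 minus oxidation state 2 gives a d⁵ configuration. Oxalate is a weak-field ligand for a first-row metal, so the complex is high-spin. The d⁵ configuration leaves the e_g set evenly filled (or empty) — no strong Jahn–Teller driving force.
[Mn(OH)₆]³−: Each hydroxide is −1; balancing the −3 overall charge requires Mn(III). Group 7 minus oxidation state 3 gives a d⁴ configuration. Hydroxide is a weak-field ligand for a first-row metal, so the complex is high-spin. The t₂g³e_g¹ (high-spin) configuration has an unevenly filled e_g set; the Jahn–Teller theorem predicts a tetragonal distortion (typically axial elongation) to lift the degeneracy.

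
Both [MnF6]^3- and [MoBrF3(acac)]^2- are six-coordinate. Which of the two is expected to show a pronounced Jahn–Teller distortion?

[MnF6]^3-

[MnF6]^3-: Summing ligand charges against the −3 overall charge gives an oxidation state of +3 for manganese. Manganese is a group-7 element; Mn(III) is therefore d⁴. Fluoride is a weak-field ligand for a first-row metal, so the complex is high-spin. The t₂g³e_g¹ (high-spin) configuration has an unevenly filled e_g set; the Jahn–Teller theorem predicts a tetragonal distortion (typically axial elongation) to lift the degeneracy.
[MoBrF3(acac)]^2-: Each bromide is −1; each fluoride is −1; each acetylacetonate is −1; balancing the −2 overall charge requires Mo(III). Mo sits in group 6, so the d-electron count is 6 − 3 = 3. The d³ configuration leaves the e_g set evenly filled (or empty) — no strong Jahn–Teller driving force.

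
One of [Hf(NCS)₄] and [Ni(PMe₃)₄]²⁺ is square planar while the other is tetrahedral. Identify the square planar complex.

For [Hf(NCS)₄]: Ligand charges: each isothiocyanate is −1. With an overall charge of 0 the hafnium centre must be in the +4 oxidation state. Group 4 minus oxidation state 4 gives a d⁰ configuration. A d⁰ ion has no crystal-field stabilisation preference between square planar and tetrahedral, so four ligands adopt the sterically favoured tetrahedral geometry. → tetrahedral.
For [Ni(PMe₃)₄]²⁺: Ligand charges: trimethylphosphine is neutral. With an overall charge of +2 the nickel centre must be in the +2 oxidation state. Ni sits in group 10, so the d-electron count is 10 − 2 = 8. Trimethylphosphine is a strong-field ligand (high in the spectrochemical series). A 3d d⁸ ion with strong-field ligands gains enough CFSE to favour square planar over tetrahedral. → square planar.

[Ni(PMe₃)₄]²⁺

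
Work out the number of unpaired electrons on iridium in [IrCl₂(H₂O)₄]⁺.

Ligand charges: each chloride is −1; water is neutral. With an overall charge of +1 the iridium centre must be in the +3 oxidation state.
Iridium is a group-9 element; Ir(III) is therefore d⁶.
The spin state decides the count: a 5d ion has a large Δₒ and is invariably low-spin.
An octahedral low-spin d⁶ ion is t₂g⁶e_g⁰, giving 0 unpaired electrons.

0 unpaired electrons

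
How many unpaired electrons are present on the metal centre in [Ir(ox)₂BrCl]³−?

0 unpaired electrons

Each oxalate is −2; each bromide is −1; each chloride is −1; balancing the −3 overall charge requires Ir(III).
Iridium is a group-9 element; Ir(III) is therefore d⁶.
Counting donor atoms: 2×oxalate (bidentate) → 4 donors; 1×bromide (monodentate) → 1 donor; 1×chloride (monodentate) → 1 donor. Coordination number = 6.
The spin state decides the count: a 5d ion has a large Δₒ and is invariably low-spin.
An octahedral low-spin d⁶ ion is t₂g⁶e_g⁰, giving 0 unpaired electrons.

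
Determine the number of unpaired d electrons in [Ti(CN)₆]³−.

1

Each cyanide is −1; balancing the −3 overall charge requires Ti(III).
Group 4 minus oxidation state 3 gives a d¹ configuration.
In an octahedral field the d¹ configuration is t₂g¹e_g⁰ (only one arrangement possible), giving 1 unpaired electron.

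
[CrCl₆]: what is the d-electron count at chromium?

Each chloride is −1; balancing the 0 overall charge requires Cr(VI).
Cr sits in group 6, so the d-electron count is 6 − 6 = 0.

d0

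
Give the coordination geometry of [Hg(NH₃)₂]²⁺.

Ligand charges: ammonia is neutral. With an overall charge of +2 the mercury centre must be in the +2 oxidation state.
Group 12 minus oxidation state 2 gives a d¹⁰ configuration.
Coordination number: 2.
A d¹⁰ ion with only two ligands adopts a linear arrangement (sp hybridisation; no CFSE preference).

linear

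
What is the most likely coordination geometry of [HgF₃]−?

Each fluoride is −1; balancing the −1 overall charge requires Hg(II).
Group 12 minus oxidation state 2 gives a d¹⁰ configuration.
With 3 monodentate ligands the coordination number is 3.
Three ligands around a d¹⁰ centre minimise repulsion in a trigonal-planar arrangement.

trigonal planar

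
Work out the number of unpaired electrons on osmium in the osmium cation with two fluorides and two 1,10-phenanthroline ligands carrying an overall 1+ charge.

1

Summing ligand charges against the +1 overall charge gives an oxidation state of +3 for osmium.
Os sits in group 8, so the d-electron count is 8 − 3 = 5.
Counting donor atoms: 2×fluoride (monodentate) → 2 donors; 2×1,10-phenanthroline (bidentate) → 4 donors. Coordination number = 6.
The spin state decides the count: a 5d ion has a large Δₒ and is invariably low-spin.
An octahedral low-spin d⁵ ion is t₂g⁵e_g⁰, giving 1 unpaired electron.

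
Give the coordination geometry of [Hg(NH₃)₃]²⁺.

trigonal planar

Summing ligand charges against the +2 overall charge gives an oxidation state of +2 for mercury.
Group 12 minus oxidation state 2 gives a d¹⁰ configuration.
With 3 monodentate ligands the coordination number is 3.
Three ligands around a d¹⁰ centre minimise repulsion in a trigonal-planar arrangement.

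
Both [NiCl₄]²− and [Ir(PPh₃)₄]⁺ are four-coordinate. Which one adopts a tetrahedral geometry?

[NiCl₄]²−

For [NiCl₄]²−: Each chloride is −1; balancing the −2 overall charge requires Ni(II). Ni sits in group 10, so the d-electron count is 10 − 2 = 8. Chloride is a weak-field ligand. With weak-field ligands the CFSE gain from square planar is small, so a 3d d⁸ ion takes the sterically preferred tetrahedral geometry. → tetrahedral.
For [Ir(PPh₃)₄]⁺: Triphenylphosphine is neutral; balancing the +1 overall charge requires Ir(I). Group 9 minus oxidation state 1 gives a d⁸ configuration. A 5d d⁸ ion has a large crystal-field splitting; square planar leaves the high-energy d_{x²−y²} orbital empty and maximises CFSE. → square planar.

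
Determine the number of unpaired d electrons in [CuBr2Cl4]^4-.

1 unpaired electron

Ligand charges: each bromide is −1; each chloride is −1. With an overall charge of −4 the copper centre must be in the +2 oxidation state.
Cu sits in group 11, so the d-electron count is 11 − 2 = 9.
In an octahedral field the d⁹ configuration is t₂g⁶e_g³ (only one arrangement possible), giving 1 unpaired electron.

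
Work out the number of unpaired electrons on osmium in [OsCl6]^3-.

Ligand charges: each chloride is −1. With an overall charge of −3 the osmium centre must be in the +3 oxidation state.
Group 8 minus oxidation state 3 gives a d⁵ configuration.
The spin state decides the count: a 5d ion has a large Δₒ and is invariably low-spin.
An octahedral low-spin d⁵ ion is t₂g⁵e_g⁰, giving 1 unpaired electron.

1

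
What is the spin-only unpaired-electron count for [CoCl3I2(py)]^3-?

3 unpaired electrons

Summing ligand charges against the −3 overall charge gives an oxidation state of +2 for cobalt.
Co sits in group 9, so the d-electron count is 9 − 2 = 7.
The spin state decides the count: Chloride and iodide are weak-field ligands for a first-row metal, so the complex is high-spin.
An octahedral high-spin d⁷ ion is t₂g⁵e_g², giving 3 unpaired electrons.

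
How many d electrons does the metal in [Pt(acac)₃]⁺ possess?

d⁶

Each acetylacetonate is −1; balancing the +1 overall charge requires Pt(IV).
Pt sits in group 10, so the d-electron count is 10 − 4 = 6.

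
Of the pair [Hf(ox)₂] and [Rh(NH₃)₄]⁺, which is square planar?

For [Hf(ox)₂]: Each oxalate is −2; balancing the 0 overall charge requires Hf(IV). Group 4 minus oxidation state 4 gives a d⁰ configuration. A d⁰ ion has no crystal-field stabilisation preference between square planar and tetrahedral, so four ligands adopt the sterically favoured tetrahedral geometry. → tetrahedral.
For [Rh(NH₃)₄]⁺: Ammonia is neutral; balancing the +1 overall charge requires Rh(I). Group 9 minus oxidation state 1 gives a d⁸ configuration. A 4d d⁸ ion has a large crystal-field splitting; square planar leaves the high-energy d_{x²−y²} orbital empty and maximises CFSE. → square planar.

[Rh(NH₃)₄]⁺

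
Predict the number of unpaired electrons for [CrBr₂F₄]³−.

Summing ligand charges against the −3 overall charge gives an oxidation state of +3 for chromium.
Cr sits in group 6, so the d-electron count is 6 − 3 = 3.
In an octahedral field the d³ configuration is t₂g³e_g⁰ (only one arrangement possible), giving 3 unpaired electrons.

3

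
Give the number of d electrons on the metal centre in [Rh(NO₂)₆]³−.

Ligand charges: each nitro (N-bound nitrite) is −1. With an overall charge of −3 the rhodium centre must be in the +3 oxidation state.
Rh sits in group 9, so the d-electron count is 9 − 3 = 6.

d6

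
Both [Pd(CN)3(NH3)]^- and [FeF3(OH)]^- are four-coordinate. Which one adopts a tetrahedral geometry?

For [Pd(CN)3(NH3)]^-: Each cyanide is −1; ammonia is neutral; balancing the −1 overall charge requires Pd(II). Palladium is a group-10 element; Pd(II) is therefore d⁸. A 4d d⁸ ion has a large crystal-field splitting; square planar leaves the high-energy d_{x²−y²} orbital empty and maximises CFSE. → square planar.
For [FeF3(OH)]^-: Summing ligand charges against the −1 overall charge gives an oxidation state of +3 for iron. Fe sits in group 8, so the d-electron count is 8 − 3 = 5. A high-spin d⁵ ion has zero CFSE in either geometry, so four ligands adopt the sterically favoured tetrahedral geometry. → tetrahedral.

[FeF3(OH)]^-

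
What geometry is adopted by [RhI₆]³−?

Ligand charges: each iodide is −1. With an overall charge of −3 the rhodium centre must be in the +3 oxidation state.
Rhodium is a group-9 element; Rh(III) is therefore d⁶.
With 6 monodentate ligands the coordination number is 6.
Six donors around a single metal centre give an octahedral coordination sphere.

octahedral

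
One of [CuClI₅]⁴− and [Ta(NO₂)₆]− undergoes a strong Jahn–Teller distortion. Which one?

[CuClI₅]⁴−

[CuClI₅]⁴−: Each chloride is −1; each iodide is −1; balancing the −4 overall charge requires Cu(II). Copper is a group-11 element; Cu(II) is therefore d⁹. The t₂g⁶e_g³ configuration has an unevenly filled e_g set; the Jahn–Teller theorem predicts a tetragonal distortion (typically axial elongation) to lift the degeneracy.
[Ta(NO₂)₆]−: Summing ligand charges against the −1 overall charge gives an oxidation state of +5 for tantalum. Ta sits in group 5, so the d-electron count is 5 − 5 = 0. The d⁰ configuration leaves the e_g set evenly filled (or empty) — no strong Jahn–Teller driving force.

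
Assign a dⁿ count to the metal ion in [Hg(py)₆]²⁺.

d10

Pyridine is neutral; balancing the +2 overall charge requires Hg(II).
Hg sits in group 12, so the d-electron count is 12 − 2 = 10.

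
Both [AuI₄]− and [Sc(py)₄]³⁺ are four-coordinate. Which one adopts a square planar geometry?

[AuI₄]−

For [AuI₄]−: Each iodide is −1; balancing the −1 overall charge requires Au(III). Gold is a group-11 element; Au(III) is therefore d⁸. A 5d d⁸ ion has a large crystal-field splitting; square planar leaves the high-energy d_{x²−y²} orbital empty and maximises CFSE. → square planar.
For [Sc(py)₄]³⁺: Ligand charges: pyridine is neutral. With an overall charge of +3 the scandium centre must be in the +3 oxidation state. Scandium is a group-3 element; Sc(III) is therefore d⁰. A d⁰ ion has no crystal-field stabilisation preference between square planar and tetrahedral, so four ligands adopt the sterically favoured tetrahedral geometry. → tetrahedral.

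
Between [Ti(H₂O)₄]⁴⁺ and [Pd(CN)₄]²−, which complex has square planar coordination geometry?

For [Ti(H₂O)₄]⁴⁺: Summing ligand charges against the +4 overall charge gives an oxidation state of +4 for titanium. Ti sits in group 4, so the d-electron count is 4 − 4 = 0. A d⁰ ion has no crystal-field stabilisation preference between square planar and tetrahedral, so four ligands adopt the sterically favoured tetrahedral geometry. → tetrahedral.
For [Pd(CN)₄]²−: Summing ligand charges against the −2 overall charge gives an oxidation state of +2 for palladium. Pd sits in group 10, so the d-electron count is 10 − 2 = 8. A 4d d⁸ ion has a large crystal-field splitting; square planar leaves the high-energy d_{x²−y²} orbital empty and maximises CFSE. → square planar.

[Pd(CN)₄]²−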